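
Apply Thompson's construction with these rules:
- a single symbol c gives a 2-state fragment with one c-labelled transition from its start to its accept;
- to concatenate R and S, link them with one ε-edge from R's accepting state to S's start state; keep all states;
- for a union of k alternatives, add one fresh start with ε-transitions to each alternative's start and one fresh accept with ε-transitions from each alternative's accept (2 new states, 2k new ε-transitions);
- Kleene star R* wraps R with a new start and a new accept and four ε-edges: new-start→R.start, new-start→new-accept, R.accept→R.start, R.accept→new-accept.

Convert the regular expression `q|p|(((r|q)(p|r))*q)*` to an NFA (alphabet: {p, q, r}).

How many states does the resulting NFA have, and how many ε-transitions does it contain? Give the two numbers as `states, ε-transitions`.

24, 24

Per subexpression:
Each of the 7 symbol leaves contributes 2 states and 0 ε-transitions.
  r|q : 6 states, 4 ε-transitions
  p|r : 6 states, 4 ε-transitions
  (r|q)(p|r) : 12 states, 9 ε-transitions
  ((r|q)(p|r))* : 14 states, 13 ε-transitions
  ((r|q)(p|r))*q : 16 states, 14 ε-transitions
  (((r|q)(p|r))*q)* : 18 states, 18 ε-transitions
  q|p|(((r|q)(p|r))*q)* : 24 states, 24 ε-transitions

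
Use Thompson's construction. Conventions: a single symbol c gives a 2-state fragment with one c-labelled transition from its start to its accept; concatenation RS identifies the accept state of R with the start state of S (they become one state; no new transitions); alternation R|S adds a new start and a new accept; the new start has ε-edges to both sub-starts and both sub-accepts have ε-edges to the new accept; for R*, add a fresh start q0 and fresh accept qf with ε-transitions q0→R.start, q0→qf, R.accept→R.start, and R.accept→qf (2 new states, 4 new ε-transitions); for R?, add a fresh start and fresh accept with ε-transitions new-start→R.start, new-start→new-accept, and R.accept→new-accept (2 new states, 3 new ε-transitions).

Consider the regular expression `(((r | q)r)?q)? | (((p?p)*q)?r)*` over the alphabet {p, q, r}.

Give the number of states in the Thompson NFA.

By structural recursion:
Each of the 8 symbol leaves contributes a 2-state fragment.
  r | q → 6 states
  (r | q)r → 7 states
  ((r | q)r)? → 9 states
  ((r | q)r)?q → 10 states
  (((r | q)r)?q)? → 12 states
  p? → 4 states
  p?p → 5 states
  (p?p)* → 7 states
  (p?p)*q → 8 states
  ((p?p)*q)? → 10 states
  ((p?p)*q)?r → 11 states
  (((p?p)*q)?r)* → 13 states
  (((r | q)r)?q)? | (((p?p)*q)?r)* → 27 states

27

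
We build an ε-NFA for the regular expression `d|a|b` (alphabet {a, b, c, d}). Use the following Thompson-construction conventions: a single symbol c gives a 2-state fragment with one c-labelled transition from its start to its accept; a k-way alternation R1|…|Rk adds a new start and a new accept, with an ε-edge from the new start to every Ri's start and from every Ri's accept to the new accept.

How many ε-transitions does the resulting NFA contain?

6

Recursing over subexpressions:
Each of the 3 symbol leaves contributes 0 ε-transitions.
  d|a|b = 6 ε-transitions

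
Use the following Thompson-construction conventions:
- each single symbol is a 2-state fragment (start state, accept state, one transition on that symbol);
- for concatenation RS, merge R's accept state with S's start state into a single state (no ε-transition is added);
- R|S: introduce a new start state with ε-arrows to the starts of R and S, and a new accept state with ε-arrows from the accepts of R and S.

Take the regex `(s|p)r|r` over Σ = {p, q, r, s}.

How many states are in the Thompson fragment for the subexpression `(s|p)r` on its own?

Fragment for `(s|p)r`:
Each of the 3 symbol leaves contributes a 2-state fragment.
  s|p : 6 states
  (s|p)r : 7 states

7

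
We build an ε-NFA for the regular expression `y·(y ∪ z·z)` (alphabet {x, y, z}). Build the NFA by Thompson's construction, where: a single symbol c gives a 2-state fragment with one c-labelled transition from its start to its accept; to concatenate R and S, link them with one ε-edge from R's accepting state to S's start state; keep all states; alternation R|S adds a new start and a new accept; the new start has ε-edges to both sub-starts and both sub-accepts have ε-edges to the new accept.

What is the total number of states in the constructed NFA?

10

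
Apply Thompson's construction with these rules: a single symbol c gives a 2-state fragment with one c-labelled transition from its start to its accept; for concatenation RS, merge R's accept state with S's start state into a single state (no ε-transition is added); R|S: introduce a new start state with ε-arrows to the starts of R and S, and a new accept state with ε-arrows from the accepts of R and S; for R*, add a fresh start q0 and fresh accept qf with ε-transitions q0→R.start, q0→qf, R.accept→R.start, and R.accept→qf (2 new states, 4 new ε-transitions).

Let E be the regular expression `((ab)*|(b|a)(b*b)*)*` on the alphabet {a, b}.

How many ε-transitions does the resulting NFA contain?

24

By structural recursion:
Each of the 6 symbol leaves contributes 0 ε-transitions.
  ab — 0 ε-transitions
  (ab)* — 4 ε-transitions
  b|a — 4 ε-transitions
  b* — 4 ε-transitions
  b*b — 4 ε-transitions
  (b*b)* — 8 ε-transitions
  (b|a)(b*b)* — 12 ε-transitions
  (ab)*|(b|a)(b*b)* — 20 ε-transitions
  ((ab)*|(b|a)(b*b)*)* — 24 ε-transitions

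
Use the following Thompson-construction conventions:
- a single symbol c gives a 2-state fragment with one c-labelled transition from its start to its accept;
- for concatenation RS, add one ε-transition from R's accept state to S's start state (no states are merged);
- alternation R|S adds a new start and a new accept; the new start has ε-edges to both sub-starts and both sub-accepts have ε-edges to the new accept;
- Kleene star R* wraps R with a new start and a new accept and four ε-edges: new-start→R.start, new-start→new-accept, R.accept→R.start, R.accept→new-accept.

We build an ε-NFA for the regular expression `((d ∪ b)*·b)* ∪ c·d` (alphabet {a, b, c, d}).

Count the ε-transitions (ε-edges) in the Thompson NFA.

18

Bottom-up over the parse tree:
Each of the 5 symbol leaves contributes 0 ε-transitions.
  d ∪ b — 4 ε-transitions
  (d ∪ b)* — 8 ε-transitions
  (d ∪ b)*·b — 9 ε-transitions
  ((d ∪ b)*·b)* — 13 ε-transitions
  c·d — 1 ε-transition
  ((d ∪ b)*·b)* ∪ c·d — 18 ε-transitions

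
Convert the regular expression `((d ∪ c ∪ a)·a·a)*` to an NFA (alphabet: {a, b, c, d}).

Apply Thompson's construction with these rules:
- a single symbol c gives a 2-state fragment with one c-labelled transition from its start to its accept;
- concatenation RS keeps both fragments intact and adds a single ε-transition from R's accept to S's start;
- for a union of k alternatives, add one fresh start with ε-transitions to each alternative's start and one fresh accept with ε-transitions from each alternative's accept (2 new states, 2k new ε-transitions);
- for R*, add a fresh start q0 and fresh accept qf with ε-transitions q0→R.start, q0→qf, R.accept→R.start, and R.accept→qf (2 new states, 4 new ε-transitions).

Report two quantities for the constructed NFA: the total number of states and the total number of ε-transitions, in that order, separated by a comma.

14, 12

By structural recursion:
Each of the 5 symbol leaves contributes 2 states and 0 ε-transitions.
  d ∪ c ∪ a — 8 states, 6 ε-transitions
  (d ∪ c ∪ a)·a·a — 12 states, 8 ε-transitions
  ((d ∪ c ∪ a)·a·a)* — 14 states, 12 ε-transitions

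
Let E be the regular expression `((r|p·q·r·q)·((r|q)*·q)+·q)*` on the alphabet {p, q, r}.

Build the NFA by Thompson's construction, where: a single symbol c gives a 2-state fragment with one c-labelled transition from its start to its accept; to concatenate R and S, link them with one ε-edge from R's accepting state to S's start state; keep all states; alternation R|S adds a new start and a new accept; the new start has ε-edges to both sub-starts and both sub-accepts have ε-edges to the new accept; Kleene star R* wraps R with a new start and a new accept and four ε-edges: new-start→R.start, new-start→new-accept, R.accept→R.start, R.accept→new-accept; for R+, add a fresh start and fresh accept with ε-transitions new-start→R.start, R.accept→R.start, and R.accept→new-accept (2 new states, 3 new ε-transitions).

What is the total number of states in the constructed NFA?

28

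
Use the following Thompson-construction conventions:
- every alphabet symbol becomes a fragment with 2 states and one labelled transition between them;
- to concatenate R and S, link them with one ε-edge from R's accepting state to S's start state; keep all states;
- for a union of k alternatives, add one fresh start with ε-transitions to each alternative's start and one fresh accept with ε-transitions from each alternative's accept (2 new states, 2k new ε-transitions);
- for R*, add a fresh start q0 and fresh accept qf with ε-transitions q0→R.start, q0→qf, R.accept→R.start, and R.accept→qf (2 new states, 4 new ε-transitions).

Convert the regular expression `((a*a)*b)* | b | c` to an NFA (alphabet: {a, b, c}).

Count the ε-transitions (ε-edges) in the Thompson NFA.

20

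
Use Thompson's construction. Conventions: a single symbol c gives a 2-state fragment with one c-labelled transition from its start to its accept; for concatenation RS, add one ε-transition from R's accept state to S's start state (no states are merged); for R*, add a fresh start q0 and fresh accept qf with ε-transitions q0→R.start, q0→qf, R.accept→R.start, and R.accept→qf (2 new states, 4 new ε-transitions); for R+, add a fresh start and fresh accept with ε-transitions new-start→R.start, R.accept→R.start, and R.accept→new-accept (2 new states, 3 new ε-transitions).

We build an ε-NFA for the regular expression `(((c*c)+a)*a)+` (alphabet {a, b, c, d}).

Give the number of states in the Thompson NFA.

Building bottom-up:
Each of the 4 symbol leaves contributes a 2-state fragment.
  c* = 4 states
  c*c = 6 states
  (c*c)+ = 8 states
  (c*c)+a = 10 states
  ((c*c)+a)* = 12 states
  ((c*c)+a)*a = 14 states
  (((c*c)+a)*a)+ = 16 states

16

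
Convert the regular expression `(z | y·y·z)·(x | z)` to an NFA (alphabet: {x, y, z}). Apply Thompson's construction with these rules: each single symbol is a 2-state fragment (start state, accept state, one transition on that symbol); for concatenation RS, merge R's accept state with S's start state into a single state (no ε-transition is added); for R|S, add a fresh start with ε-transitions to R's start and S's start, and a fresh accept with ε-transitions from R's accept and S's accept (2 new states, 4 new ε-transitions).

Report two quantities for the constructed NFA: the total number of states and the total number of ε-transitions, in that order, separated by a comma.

13, 8

By structural recursion:
Each of the 6 symbol leaves contributes 2 states and 0 ε-transitions.
  y·y·z : 4 states, 0 ε-transitions
  z | y·y·z : 8 states, 4 ε-transitions
  x | z : 6 states, 4 ε-transitions
  (z | y·y·z)·(x | z) : 13 states, 8 ε-transitions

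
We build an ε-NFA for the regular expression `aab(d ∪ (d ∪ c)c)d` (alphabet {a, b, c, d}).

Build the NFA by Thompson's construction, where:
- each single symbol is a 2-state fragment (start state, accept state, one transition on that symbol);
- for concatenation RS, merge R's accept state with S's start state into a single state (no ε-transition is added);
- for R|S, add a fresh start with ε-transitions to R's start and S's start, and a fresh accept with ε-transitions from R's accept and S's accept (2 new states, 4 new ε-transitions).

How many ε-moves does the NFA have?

Bottom-up over the parse tree:
Each of the 8 symbol leaves contributes 0 ε-transitions.
  d ∪ c — 4 ε-transitions
  (d ∪ c)c — 4 ε-transitions
  d ∪ (d ∪ c)c — 8 ε-transitions
  aab(d ∪ (d ∪ c)c)d — 8 ε-transitions

8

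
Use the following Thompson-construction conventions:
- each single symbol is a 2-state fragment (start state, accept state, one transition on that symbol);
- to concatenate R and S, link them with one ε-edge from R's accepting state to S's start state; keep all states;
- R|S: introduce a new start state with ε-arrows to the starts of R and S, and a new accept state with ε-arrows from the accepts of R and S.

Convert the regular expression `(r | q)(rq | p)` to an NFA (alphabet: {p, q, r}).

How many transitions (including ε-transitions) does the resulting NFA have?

Bottom-up over the parse tree:
Each of the 5 symbol leaves contributes 1 transition (1 symbol, 0 ε).
  r | q → 6 transitions (2 symbol, 4 ε)
  rq → 3 transitions (2 symbol, 1 ε)
  rq | p → 8 transitions (3 symbol, 5 ε)
  (r | q)(rq | p) → 15 transitions (5 symbol, 10 ε)

15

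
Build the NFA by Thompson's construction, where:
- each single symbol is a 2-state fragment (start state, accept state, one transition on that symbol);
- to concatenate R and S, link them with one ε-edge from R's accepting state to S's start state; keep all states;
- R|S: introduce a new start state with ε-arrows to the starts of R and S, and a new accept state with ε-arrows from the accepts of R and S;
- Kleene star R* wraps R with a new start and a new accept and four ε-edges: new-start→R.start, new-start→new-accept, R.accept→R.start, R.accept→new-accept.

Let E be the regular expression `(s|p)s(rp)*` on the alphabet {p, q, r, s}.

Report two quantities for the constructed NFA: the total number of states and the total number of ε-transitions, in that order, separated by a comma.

Per subexpression:
Each of the 5 symbol leaves contributes 2 states and 0 ε-transitions.
  s|p = 6 states, 4 ε-transitions
  rp = 4 states, 1 ε-transition
  (rp)* = 6 states, 5 ε-transitions
  (s|p)s(rp)* = 14 states, 11 ε-transitions

14, 11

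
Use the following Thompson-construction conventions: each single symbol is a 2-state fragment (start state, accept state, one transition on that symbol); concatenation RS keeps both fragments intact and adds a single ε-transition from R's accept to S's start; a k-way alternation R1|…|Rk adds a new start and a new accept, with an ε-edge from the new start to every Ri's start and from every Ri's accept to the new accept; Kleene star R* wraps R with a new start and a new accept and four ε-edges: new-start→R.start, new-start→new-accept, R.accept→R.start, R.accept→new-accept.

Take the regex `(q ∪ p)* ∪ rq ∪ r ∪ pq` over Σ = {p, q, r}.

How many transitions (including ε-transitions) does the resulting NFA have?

Per subexpression:
Each of the 7 symbol leaves contributes 1 transition (1 symbol, 0 ε).
  q ∪ p = 6 transitions (2 symbol, 4 ε)
  (q ∪ p)* = 10 transitions (2 symbol, 8 ε)
  rq = 3 transitions (2 symbol, 1 ε)
  pq = 3 transitions (2 symbol, 1 ε)
  (q ∪ p)* ∪ rq ∪ r ∪ pq = 25 transitions (7 symbol, 18 ε)

25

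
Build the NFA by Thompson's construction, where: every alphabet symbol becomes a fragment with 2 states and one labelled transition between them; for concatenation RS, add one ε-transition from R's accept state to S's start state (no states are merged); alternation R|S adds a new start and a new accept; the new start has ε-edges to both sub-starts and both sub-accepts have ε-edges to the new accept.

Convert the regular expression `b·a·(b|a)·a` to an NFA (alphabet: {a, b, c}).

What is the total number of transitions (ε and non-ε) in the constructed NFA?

12

Bottom-up over the parse tree:
Each of the 5 symbol leaves contributes 1 transition (1 symbol, 0 ε).
  b|a : 6 transitions (2 symbol, 4 ε)
  b·a·(b|a)·a : 12 transitions (5 symbol, 7 ε)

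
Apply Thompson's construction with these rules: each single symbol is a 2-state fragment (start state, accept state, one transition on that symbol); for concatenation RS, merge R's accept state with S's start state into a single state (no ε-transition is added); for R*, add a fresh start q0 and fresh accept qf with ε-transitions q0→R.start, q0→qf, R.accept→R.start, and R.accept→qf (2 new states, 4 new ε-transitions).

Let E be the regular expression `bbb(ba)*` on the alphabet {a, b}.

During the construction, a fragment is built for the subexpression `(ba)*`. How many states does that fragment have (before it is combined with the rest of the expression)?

Fragment for `(ba)*`:
Each of the 2 symbol leaves contributes a 2-state fragment.
  ba : 3 states
  (ba)* : 5 states

5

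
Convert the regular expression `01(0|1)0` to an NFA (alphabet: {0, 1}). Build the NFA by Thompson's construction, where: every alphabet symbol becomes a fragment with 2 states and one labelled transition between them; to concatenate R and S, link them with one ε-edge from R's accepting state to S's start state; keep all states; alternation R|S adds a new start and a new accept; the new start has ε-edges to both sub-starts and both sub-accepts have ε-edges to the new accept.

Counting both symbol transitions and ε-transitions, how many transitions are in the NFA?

Recursing over subexpressions:
Each of the 5 symbol leaves contributes 1 transition (1 symbol, 0 ε).
  0|1 : 6 transitions (2 symbol, 4 ε)
  01(0|1)0 : 12 transitions (5 symbol, 7 ε)

12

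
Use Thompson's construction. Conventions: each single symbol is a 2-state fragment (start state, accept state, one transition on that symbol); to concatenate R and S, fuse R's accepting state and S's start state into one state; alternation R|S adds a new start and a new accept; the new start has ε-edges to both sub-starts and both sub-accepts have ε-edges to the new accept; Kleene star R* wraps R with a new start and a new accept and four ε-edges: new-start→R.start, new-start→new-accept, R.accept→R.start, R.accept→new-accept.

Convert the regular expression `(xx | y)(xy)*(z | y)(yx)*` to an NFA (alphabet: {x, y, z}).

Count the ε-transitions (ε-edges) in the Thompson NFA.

16

Per subexpression:
Each of the 9 symbol leaves contributes 0 ε-transitions.
  xx → 0 ε-transitions
  xx | y → 4 ε-transitions
  xy → 0 ε-transitions
  (xy)* → 4 ε-transitions
  z | y → 4 ε-transitions
  yx → 0 ε-transitions
  (yx)* → 4 ε-transitions
  (xx | y)(xy)*(z | y)(yx)* → 16 ε-transitions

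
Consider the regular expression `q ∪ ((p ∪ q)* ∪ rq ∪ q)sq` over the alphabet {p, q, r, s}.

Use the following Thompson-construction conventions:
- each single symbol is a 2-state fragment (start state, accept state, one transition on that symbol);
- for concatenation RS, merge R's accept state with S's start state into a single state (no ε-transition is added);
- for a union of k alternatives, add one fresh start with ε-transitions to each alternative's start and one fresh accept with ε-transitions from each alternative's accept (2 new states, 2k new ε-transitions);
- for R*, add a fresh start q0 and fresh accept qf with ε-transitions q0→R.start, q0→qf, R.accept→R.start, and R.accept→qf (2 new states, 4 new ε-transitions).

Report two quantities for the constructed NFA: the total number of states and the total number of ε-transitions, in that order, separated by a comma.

Recursing over subexpressions:
Each of the 8 symbol leaves contributes 2 states and 0 ε-transitions.
  p ∪ q — 6 states, 4 ε-transitions
  (p ∪ q)* — 8 states, 8 ε-transitions
  rq — 3 states, 0 ε-transitions
  (p ∪ q)* ∪ rq ∪ q — 15 states, 14 ε-transitions
  ((p ∪ q)* ∪ rq ∪ q)sq — 17 states, 14 ε-transitions
  q ∪ ((p ∪ q)* ∪ rq ∪ q)sq — 21 states, 18 ε-transitions

21, 18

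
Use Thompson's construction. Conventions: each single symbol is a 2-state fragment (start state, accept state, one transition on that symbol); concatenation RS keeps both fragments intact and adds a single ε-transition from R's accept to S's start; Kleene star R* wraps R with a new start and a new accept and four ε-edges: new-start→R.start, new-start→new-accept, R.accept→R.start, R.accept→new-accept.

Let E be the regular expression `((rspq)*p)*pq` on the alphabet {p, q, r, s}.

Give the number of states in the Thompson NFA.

18

Building bottom-up:
Each of the 7 symbol leaves contributes a 2-state fragment.
  rspq : 8 states
  (rspq)* : 10 states
  (rspq)*p : 12 states
  ((rspq)*p)* : 14 states
  ((rspq)*p)*pq : 18 states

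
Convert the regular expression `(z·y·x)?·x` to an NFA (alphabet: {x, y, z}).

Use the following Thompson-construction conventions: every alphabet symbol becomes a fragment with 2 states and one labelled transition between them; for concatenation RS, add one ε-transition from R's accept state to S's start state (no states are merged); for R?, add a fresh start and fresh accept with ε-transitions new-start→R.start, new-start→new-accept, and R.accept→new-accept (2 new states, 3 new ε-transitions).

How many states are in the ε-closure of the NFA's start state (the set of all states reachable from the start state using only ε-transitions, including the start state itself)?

4

Work bottom-up. For each fragment F, track |ε-closure(F.start)| and whether F's accept lies in that closure (i.e. whether F accepts ε). A single-symbol fragment has closure size 1 and does not accept ε.
  z·y·x : |ε-closure| equals the left operand's closure size = 1 (its accept is not ε-reachable, so the closure stops there)
  (z·y·x)? : |ε-closure| = 1 (new start) + 1 (body) + 1 (new accept, via ε) = 3
  (z·y·x)?·x : the left operand accepts ε, so the closure extends into the next operand (via the concat ε-link); |ε-closure| = 3 + 1 = 4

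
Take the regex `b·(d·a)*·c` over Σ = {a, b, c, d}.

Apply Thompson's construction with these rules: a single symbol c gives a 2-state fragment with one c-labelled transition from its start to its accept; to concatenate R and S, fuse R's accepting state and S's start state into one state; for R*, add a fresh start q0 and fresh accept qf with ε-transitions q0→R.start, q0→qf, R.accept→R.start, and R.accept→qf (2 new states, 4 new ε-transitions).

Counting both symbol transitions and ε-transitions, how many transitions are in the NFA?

8

Per subexpression:
Each of the 4 symbol leaves contributes 1 transition (1 symbol, 0 ε).
  d·a → 2 transitions (2 symbol, 0 ε)
  (d·a)* → 6 transitions (2 symbol, 4 ε)
  b·(d·a)*·c → 8 transitions (4 symbol, 4 ε)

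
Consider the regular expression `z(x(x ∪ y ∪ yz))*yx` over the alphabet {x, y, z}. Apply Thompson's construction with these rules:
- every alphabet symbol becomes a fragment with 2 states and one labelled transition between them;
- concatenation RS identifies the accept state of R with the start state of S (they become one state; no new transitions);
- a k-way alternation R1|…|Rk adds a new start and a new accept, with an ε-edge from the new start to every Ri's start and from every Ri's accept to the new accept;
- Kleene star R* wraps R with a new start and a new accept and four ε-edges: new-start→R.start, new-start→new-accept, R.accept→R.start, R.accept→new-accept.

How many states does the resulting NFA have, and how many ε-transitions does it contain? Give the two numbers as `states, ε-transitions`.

15, 10

By structural recursion:
Each of the 8 symbol leaves contributes 2 states and 0 ε-transitions.
  yz : 3 states, 0 ε-transitions
  x ∪ y ∪ yz : 9 states, 6 ε-transitions
  x(x ∪ y ∪ yz) : 10 states, 6 ε-transitions
  (x(x ∪ y ∪ yz))* : 12 states, 10 ε-transitions
  z(x(x ∪ y ∪ yz))*yx : 15 states, 10 ε-transitions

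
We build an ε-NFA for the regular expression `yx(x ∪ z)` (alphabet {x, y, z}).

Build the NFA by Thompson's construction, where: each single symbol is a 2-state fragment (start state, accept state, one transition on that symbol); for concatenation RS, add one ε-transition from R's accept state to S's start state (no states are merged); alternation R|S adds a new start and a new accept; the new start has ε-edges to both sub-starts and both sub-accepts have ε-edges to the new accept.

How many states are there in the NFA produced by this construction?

10

Recursing over subexpressions:
Each of the 4 symbol leaves contributes a 2-state fragment.
  x ∪ z : 6 states
  yx(x ∪ z) : 10 states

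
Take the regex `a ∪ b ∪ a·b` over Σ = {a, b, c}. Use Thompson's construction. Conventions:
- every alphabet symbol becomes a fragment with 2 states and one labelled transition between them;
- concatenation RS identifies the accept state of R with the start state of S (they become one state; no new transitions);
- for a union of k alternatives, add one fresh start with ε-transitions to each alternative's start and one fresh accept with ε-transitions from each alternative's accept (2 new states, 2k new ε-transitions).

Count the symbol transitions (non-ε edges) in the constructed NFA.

Per subexpression:
Each of the 4 symbol leaves contributes exactly 1 symbol transition.
  a·b — 2 symbol transitions
  a ∪ b ∪ a·b — 4 symbol transitions

4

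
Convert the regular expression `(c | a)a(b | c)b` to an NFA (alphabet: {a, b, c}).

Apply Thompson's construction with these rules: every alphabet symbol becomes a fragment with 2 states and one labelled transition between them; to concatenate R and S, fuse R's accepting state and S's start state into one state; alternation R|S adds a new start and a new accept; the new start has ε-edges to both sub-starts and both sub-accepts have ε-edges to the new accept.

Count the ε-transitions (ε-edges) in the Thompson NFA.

8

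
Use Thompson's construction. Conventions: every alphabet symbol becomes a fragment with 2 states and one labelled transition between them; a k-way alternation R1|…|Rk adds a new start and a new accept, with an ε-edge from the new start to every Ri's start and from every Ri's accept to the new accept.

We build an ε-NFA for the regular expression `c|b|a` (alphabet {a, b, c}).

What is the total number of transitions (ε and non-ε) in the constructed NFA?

9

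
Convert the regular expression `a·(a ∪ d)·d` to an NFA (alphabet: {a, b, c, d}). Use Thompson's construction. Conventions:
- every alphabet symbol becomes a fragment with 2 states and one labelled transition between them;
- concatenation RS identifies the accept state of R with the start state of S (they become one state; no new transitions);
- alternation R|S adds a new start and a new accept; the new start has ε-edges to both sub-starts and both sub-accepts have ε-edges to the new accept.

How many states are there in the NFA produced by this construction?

Per subexpression:
Each of the 4 symbol leaves contributes a 2-state fragment.
  a ∪ d — 6 states
  a·(a ∪ d)·d — 8 states

8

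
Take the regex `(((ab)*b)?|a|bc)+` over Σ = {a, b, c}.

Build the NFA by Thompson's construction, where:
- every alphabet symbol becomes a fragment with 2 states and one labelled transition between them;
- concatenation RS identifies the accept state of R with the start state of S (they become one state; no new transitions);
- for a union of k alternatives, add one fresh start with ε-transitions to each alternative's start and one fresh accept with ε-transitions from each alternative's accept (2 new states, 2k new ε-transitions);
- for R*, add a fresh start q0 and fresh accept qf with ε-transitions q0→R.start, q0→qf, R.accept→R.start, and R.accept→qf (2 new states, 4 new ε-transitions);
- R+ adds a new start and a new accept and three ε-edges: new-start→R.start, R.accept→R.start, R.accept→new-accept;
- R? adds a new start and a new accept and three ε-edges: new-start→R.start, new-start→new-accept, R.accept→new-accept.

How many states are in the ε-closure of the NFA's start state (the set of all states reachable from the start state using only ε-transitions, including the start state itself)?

Work bottom-up. For each fragment F, track |ε-closure(F.start)| and whether F's accept lies in that closure (i.e. whether F accepts ε). A single-symbol fragment has closure size 1 and does not accept ε.
  ab — same as the first factor's closure: |ε-closure| = 1
  (ab)* — the star's fresh start ε-reaches both the body's start and the fresh accept: |ε-closure| = 2 + 1 = 3
  (ab)*b — the left operand accepts ε, so the closure extends into the next operand (the shared merged state is already counted); |ε-closure| = 3 + (1−1) = 3
  ((ab)*b)? — |ε-closure| = 1 (new start) + 3 (body) + 1 (new accept, via ε) = 5
  bc — same as the first factor's closure: |ε-closure| = 1
  ((ab)*b)?|a|bc — |ε-closure| = 1 (new start) + (5 + 1 + 1) + 1 (new accept, since some branch ε-reaches its own accept) = 9
  (((ab)*b)?|a|bc)+ — |ε-closure| = 1 + 9 + 1 (new accept, reached because the body accepts ε) = 11

11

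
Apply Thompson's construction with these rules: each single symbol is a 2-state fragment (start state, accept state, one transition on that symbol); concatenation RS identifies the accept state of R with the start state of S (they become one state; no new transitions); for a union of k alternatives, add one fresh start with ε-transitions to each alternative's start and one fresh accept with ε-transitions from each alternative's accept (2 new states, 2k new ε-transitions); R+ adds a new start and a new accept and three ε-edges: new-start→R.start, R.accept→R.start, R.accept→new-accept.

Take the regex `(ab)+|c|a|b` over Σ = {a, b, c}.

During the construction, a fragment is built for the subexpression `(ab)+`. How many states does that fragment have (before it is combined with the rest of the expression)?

Fragment for `(ab)+`:
Each of the 2 symbol leaves contributes a 2-state fragment.
  ab — 3 states
  (ab)+ — 5 states

5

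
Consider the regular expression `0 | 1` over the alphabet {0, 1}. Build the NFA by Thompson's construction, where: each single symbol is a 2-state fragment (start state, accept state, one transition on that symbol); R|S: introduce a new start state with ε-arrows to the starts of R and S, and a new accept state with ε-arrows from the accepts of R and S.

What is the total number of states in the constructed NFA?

By structural recursion:
Each of the 2 symbol leaves contributes a 2-state fragment.
  0 | 1 : 6 states

6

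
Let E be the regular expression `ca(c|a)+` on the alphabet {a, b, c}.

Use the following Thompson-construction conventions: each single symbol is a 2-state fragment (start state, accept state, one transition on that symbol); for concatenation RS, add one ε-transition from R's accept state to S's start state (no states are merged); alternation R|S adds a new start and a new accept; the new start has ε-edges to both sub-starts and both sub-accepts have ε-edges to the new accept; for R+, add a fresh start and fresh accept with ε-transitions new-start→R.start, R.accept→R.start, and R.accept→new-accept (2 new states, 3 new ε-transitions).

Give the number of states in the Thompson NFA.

Recursing over subexpressions:
Each of the 4 symbol leaves contributes a 2-state fragment.
  c|a — 6 states
  (c|a)+ — 8 states
  ca(c|a)+ — 12 states

12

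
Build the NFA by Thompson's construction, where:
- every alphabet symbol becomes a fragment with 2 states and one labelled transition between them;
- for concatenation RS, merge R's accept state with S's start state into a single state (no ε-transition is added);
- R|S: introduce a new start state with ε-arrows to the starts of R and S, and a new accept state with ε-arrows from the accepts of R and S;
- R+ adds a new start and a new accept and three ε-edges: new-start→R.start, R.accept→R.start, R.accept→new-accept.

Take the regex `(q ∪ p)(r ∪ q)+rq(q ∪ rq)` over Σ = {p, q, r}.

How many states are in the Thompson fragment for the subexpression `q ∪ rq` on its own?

7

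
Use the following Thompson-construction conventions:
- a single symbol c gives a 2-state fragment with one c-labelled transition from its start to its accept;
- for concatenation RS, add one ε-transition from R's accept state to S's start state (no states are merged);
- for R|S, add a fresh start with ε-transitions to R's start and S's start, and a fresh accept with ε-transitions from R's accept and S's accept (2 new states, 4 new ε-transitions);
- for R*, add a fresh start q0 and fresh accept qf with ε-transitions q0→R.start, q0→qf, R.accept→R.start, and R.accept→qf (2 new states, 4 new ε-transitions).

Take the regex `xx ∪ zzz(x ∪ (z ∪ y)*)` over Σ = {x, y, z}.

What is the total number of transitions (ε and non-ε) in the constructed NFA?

Recursing over subexpressions:
Each of the 8 symbol leaves contributes 1 transition (1 symbol, 0 ε).
  xx → 3 transitions (2 symbol, 1 ε)
  z ∪ y → 6 transitions (2 symbol, 4 ε)
  (z ∪ y)* → 10 transitions (2 symbol, 8 ε)
  x ∪ (z ∪ y)* → 15 transitions (3 symbol, 12 ε)
  zzz(x ∪ (z ∪ y)*) → 21 transitions (6 symbol, 15 ε)
  xx ∪ zzz(x ∪ (z ∪ y)*) → 28 transitions (8 symbol, 20 ε)

28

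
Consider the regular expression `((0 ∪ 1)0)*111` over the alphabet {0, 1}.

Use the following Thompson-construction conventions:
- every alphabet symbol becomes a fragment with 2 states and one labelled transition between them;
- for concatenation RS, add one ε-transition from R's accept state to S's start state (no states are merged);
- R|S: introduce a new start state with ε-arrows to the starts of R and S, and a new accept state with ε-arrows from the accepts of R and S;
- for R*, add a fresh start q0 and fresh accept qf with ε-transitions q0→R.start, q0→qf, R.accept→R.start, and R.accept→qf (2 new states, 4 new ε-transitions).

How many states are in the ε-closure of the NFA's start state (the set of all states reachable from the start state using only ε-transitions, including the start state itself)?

Work bottom-up. For each fragment F, track |ε-closure(F.start)| and whether F's accept lies in that closure (i.e. whether F accepts ε). A single-symbol fragment has closure size 1 and does not accept ε.
  0 ∪ 1 → new start ε-reaches every alternative's start; none of them accept ε, so the new accept is not reached: |closure| = 1 + 1 + 1 = 3
  (0 ∪ 1)0 → |closure| equals the left operand's closure size = 3 (its accept is not ε-reachable, so the closure stops there)
  ((0 ∪ 1)0)* → new start has ε-edges to the inner start and to the new accept, so |closure| = 2 + 3 = 5
  ((0 ∪ 1)0)*111 → |closure| = 5 + 1 = 6 (closure spills across the concat boundary because the left factor accepts ε)

6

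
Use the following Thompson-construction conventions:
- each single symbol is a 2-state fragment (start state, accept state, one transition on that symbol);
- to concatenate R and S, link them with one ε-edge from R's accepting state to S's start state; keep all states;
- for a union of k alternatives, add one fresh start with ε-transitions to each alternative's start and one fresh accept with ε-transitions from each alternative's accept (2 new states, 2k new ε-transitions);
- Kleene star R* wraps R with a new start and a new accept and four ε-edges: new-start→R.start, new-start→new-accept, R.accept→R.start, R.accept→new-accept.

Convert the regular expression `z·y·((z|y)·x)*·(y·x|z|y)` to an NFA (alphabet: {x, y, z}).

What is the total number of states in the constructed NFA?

24

Recursing over subexpressions:
Each of the 9 symbol leaves contributes a 2-state fragment.
  z|y : 6 states
  (z|y)·x : 8 states
  ((z|y)·x)* : 10 states
  y·x : 4 states
  y·x|z|y : 10 states
  z·y·((z|y)·x)*·(y·x|z|y) : 24 states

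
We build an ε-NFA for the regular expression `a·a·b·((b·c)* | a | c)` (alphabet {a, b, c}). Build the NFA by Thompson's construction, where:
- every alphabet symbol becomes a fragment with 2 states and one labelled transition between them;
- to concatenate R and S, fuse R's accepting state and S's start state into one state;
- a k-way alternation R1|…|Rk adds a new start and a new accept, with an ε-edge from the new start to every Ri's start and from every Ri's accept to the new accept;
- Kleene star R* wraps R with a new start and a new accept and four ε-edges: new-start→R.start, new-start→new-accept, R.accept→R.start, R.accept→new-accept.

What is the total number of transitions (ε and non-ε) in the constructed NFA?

17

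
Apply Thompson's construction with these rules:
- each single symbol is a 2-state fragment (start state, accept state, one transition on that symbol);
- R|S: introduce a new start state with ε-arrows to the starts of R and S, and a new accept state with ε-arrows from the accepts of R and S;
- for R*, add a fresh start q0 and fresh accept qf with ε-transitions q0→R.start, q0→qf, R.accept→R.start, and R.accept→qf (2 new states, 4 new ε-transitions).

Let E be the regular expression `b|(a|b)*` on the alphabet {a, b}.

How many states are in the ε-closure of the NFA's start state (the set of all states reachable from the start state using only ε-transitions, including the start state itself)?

Let C(F) = |ε-closure(F.start)| within fragment F, and note whether F accepts ε. Symbol fragments have C = 1 and do not accept ε. Then:
  a|b → |closure| = 1 + 1 + 1 = 3 (the new accept is not ε-reachable since no branch accepts ε)
  (a|b)* → |closure| = 1 (new start) + 3 (body) + 1 (new accept) = 5
  b|(a|b)* → new start ε-reaches every alternative's start; at least one alternative accepts ε, so the union's new accept is reached too: |closure| = 1 + 1 + 5 + 1 = 8

8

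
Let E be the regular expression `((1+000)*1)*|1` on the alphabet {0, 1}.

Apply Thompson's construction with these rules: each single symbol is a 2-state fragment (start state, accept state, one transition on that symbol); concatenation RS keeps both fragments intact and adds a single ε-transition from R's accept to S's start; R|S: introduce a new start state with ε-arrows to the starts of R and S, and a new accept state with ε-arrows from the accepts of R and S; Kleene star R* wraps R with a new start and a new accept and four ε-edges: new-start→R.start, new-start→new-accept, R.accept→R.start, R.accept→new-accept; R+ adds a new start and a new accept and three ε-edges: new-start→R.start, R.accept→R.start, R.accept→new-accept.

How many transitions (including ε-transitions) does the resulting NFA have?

Bottom-up over the parse tree:
Each of the 6 symbol leaves contributes 1 transition (1 symbol, 0 ε).
  1+ : 4 transitions (1 symbol, 3 ε)
  1+000 : 10 transitions (4 symbol, 6 ε)
  (1+000)* : 14 transitions (4 symbol, 10 ε)
  (1+000)*1 : 16 transitions (5 symbol, 11 ε)
  ((1+000)*1)* : 20 transitions (5 symbol, 15 ε)
  ((1+000)*1)*|1 : 25 transitions (6 symbol, 19 ε)

25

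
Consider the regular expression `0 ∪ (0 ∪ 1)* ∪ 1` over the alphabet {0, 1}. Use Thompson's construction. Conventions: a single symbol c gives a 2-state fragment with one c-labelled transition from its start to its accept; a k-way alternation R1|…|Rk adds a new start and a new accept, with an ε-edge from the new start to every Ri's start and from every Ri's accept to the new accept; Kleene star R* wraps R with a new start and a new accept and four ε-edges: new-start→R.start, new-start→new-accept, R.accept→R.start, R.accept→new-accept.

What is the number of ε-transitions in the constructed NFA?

14

By structural recursion:
Each of the 4 symbol leaves contributes 0 ε-transitions.
  0 ∪ 1 = 4 ε-transitions
  (0 ∪ 1)* = 8 ε-transitions
  0 ∪ (0 ∪ 1)* ∪ 1 = 14 ε-transitions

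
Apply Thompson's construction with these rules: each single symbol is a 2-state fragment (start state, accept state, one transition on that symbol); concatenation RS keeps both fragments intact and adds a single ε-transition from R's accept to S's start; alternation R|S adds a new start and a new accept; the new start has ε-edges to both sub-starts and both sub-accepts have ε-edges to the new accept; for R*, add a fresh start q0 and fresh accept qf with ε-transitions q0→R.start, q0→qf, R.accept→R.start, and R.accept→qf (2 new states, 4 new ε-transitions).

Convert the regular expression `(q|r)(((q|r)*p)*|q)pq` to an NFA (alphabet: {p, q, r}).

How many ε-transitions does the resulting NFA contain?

24

By structural recursion:
Each of the 8 symbol leaves contributes 0 ε-transitions.
  q|r : 4 ε-transitions
  q|r : 4 ε-transitions
  (q|r)* : 8 ε-transitions
  (q|r)*p : 9 ε-transitions
  ((q|r)*p)* : 13 ε-transitions
  ((q|r)*p)*|q : 17 ε-transitions
  (q|r)(((q|r)*p)*|q)pq : 24 ε-transitions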